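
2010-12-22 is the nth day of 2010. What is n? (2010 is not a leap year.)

Days in months before December: 31 + 28 + 31 + 30 + 31 + 30 + 31 + 31 + 30 + 31 + 30 = 334.
Plus 22 days into December → day 356.

356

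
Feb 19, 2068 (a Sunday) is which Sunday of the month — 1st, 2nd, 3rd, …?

Day 19 falls in week ⌈19/7⌉ of the month.
Days 1–7 hold the 1st Sunday, 8–14 the 2nd, 15–21 the 3rd, 22–28 the 4th, 29–31 the 5th.
19 is in the range for the 3rd.

3rd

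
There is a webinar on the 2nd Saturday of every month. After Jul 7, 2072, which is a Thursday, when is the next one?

Jul 9, 2072

Jul 2072 starts on a Friday; its first Saturday is the 2nd, so the 2nd Saturday is the 9th — Jul 9, 2072.
Jul 9, 2072 is after Jul 7, 2072, so that is the next one.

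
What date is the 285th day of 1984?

Oct 11, 1984

Jan has 31 days (285 − 31 = 254 remain).
Feb has 29 days (254 − 29 = 225 remain).
Mar has 31 days (225 − 31 = 194 remain).
Apr has 30 days (194 − 30 = 164 remain).
May has 31 days (164 − 31 = 133 remain).
Jun has 30 days (133 − 30 = 103 remain).
Jul has 31 days (103 − 31 = 72 remain).
Aug has 31 days (72 − 31 = 41 remain).
Sep has 30 days (41 − 30 = 11 remain).
11 into Oct → Oct 11.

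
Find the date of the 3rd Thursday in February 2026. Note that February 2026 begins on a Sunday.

February 2026 begins on a Sunday, so the first Thursday is February 5 (4 days later).
The 3rd Thursday is 2 weeks later: 5 + 14 = 19.

February 19, 2026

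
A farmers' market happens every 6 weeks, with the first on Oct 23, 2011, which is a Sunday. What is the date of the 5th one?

The 5th occurrence is 4 intervals after the first: 4 × 42 = 168 days after Oct 23, 2011.
Oct has 31 days — 8 days to the end of Oct leaves 160.
Nov has 30 days (130 left).
Dec has 31 days (99 left).
Jan has 31 days (68 left).
Feb has 29 days (39 left).
Mar has 31 days (8 left).
8 days into Apr → Apr 8, 2012.

Apr 8, 2012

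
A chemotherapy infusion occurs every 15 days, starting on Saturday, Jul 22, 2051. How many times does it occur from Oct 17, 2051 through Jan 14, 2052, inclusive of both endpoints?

Occurrences land 15·i days after Jul 22, 2051 for i = 0, 1, 2, …
Oct 17, 2051 is 87 days after the start; 87 ÷ 15 = 5 remainder 12; since the remainder is 12, round up to i = 6. First occurrence in the window: #7 on Oct 20, 2051 (6×15 = 90 days in).
Jan 14, 2052 is 176 days after the start; 176 ÷ 15 = 11 remainder 11. Last occurrence in the window: #12 on Jan 3, 2052.
Occurrences #7 through #12: 6 in total.

6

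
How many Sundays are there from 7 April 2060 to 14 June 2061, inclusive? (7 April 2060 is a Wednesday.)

7 April 2060 is a Wednesday; the first Sunday on or after it is 11 April 2060 (4 days later).
From 11 April 2060 to 14 June 2061: 264 + 165 = 429 days (rest of 2060, to 14 June 2061 in 2061).
429 ÷ 7 = 61 full weeks with remainder 2, so 61 more Sundays after the first → 62.

62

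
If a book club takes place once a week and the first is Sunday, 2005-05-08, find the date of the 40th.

The 40th occurrence is 39 intervals after the first: 39 × 7 = 273 days after 2005-05-08.
May has 31 days — 23 days to the end of May leaves 250.
June has 30 days (220 left).
July has 31 days (189 left).
August has 31 days (158 left).
September has 30 days (128 left).
October has 31 days (97 left).
November has 30 days (67 left).
December has 31 days (36 left).
January has 31 days (5 left).
5 days into February → 2006-02-05.

2006-02-05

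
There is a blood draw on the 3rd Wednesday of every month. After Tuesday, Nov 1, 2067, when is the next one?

Nov 16, 2067

Nov 2067 starts on a Tuesday; its first Wednesday is the 2nd, so the 3rd Wednesday is the 16th — Nov 16, 2067.
Nov 16, 2067 is after Nov 1, 2067, so that is the next one.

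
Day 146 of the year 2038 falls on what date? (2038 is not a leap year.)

January has 31 days (146 − 31 = 115 remain).
February has 28 days (115 − 28 = 87 remain).
March has 31 days (87 − 31 = 56 remain).
April has 30 days (56 − 30 = 26 remain).
26 into May → May 26.

May 26, 2038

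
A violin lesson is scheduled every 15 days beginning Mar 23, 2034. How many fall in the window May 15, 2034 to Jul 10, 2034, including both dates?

4

Occurrences land 15·i days after Mar 23, 2034 for i = 0, 1, 2, …
May 15, 2034 is 53 days after the start; 53 ÷ 15 = 3 remainder 8; since the remainder is 8, round up to i = 4. First occurrence in the window: #5 on May 22, 2034 (4×15 = 60 days in).
Jul 10, 2034 is 109 days after the start; 109 ÷ 15 = 7 remainder 4. Last occurrence in the window: #8 on Jul 6, 2034.
Occurrences #5 through #8: 4 in total.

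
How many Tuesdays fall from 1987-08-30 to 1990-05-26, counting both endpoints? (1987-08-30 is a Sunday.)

143

1987-08-30 is a Sunday; the first Tuesday on or after it is 1987-09-01 (2 days later).
From 1987-09-01 to 1990-05-26: 121 + 366 + 365 + 146 = 998 days (rest of 1987, 1988, 1989, to 1990-05-26 in 1990).
998 ÷ 7 = 142 full weeks with remainder 4, so 142 more Tuesdays after the first → 143.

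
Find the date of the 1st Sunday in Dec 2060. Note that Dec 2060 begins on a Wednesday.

Dec 2060 begins on a Wednesday, so the first Sunday is Dec 5 (4 days later).

Dec 5, 2060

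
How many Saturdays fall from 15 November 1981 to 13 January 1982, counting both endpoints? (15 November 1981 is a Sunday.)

8

15 November 1981 is a Sunday; the first Saturday on or after it is 21 November 1981 (6 days later).
From 21 November 1981 to 13 January 1982: 9 + 31 + 13 = 53 days (rest of November, December, January).
53 ÷ 7 = 7 full weeks with remainder 4, so 7 more Saturdays after the first → 8.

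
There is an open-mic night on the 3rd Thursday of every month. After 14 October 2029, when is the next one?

18 October 2029

October 2029 starts on a Monday; its first Thursday is the 4th, so the 3rd Thursday is the 18th — 18 October 2029.
18 October 2029 is after 14 October 2029, so that is the next one.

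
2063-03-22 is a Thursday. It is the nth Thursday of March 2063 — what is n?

4th

Day 22 falls in week ⌈22/7⌉ of the month.
Days 1–7 hold the 1st Thursday, 8–14 the 2nd, 15–21 the 3rd, 22–28 the 4th, 29–31 the 5th.
22 is in the range for the 4th.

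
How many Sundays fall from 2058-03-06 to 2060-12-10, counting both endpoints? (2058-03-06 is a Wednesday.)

144

2058-03-06 is a Wednesday; the first Sunday on or after it is 2058-03-10 (4 days later).
From 2058-03-10 to 2060-12-10: 296 + 365 + 345 = 1006 days (rest of 2058, 2059, to 2060-12-10 in 2060).
1006 ÷ 7 = 143 full weeks with remainder 5, so 143 more Sundays after the first → 144.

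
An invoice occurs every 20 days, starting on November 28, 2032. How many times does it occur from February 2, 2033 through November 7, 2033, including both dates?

14

Occurrences land 20·i days after November 28, 2032 for i = 0, 1, 2, …
February 2, 2033 is 66 days after the start; 66 ÷ 20 = 3 remainder 6; since the remainder is 6, round up to i = 4. First occurrence in the window: #5 on February 16, 2033 (4×20 = 80 days in).
November 7, 2033 is 344 days after the start; 344 ÷ 20 = 17 remainder 4. Last occurrence in the window: #18 on November 3, 2033.
Occurrences #5 through #18: 14 in total.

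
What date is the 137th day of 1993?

January has 31 days (137 − 31 = 106 remain).
February has 28 days (106 − 28 = 78 remain).
March has 31 days (78 − 31 = 47 remain).
April has 30 days (47 − 30 = 17 remain).
17 into May → May 17.

May 17, 1993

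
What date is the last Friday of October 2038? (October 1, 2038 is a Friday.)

October 29, 2038

October 2038 begins on a Friday, so the first Friday is October 1.
October 2038 has 31 days. Adding weeks: 1, 8, 15, 22, 29 — the last one ≤ 31 is the 29th.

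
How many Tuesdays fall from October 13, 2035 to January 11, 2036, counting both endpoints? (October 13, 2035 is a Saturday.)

13

October 13, 2035 is a Saturday; the first Tuesday on or after it is October 16, 2035 (3 days later).
From October 16, 2035 to January 11, 2036: 15 + 30 + 31 + 11 = 87 days (rest of October, November, December, January).
87 ÷ 7 = 12 full weeks with remainder 3, so 12 more Tuesdays after the first → 13.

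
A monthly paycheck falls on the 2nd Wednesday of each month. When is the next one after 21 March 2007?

11 April 2007

March 2007 starts on a Thursday; its first Wednesday is the 7th, so the 2nd Wednesday is the 14th — 14 March 2007.
That is not after 21 March 2007, so look at April 2007.
April 2007 starts on a Sunday; its first Wednesday is the 4th, so the 2nd Wednesday is the 11th — 11 April 2007.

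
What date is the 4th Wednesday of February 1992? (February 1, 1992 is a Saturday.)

February 1992 begins on a Saturday, so the first Wednesday is February 5 (4 days later).
The 4th Wednesday is 3 weeks later: 5 + 21 = 26.

February 26, 1992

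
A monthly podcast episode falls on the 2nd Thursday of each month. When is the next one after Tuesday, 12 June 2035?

14 June 2035

June 2035 starts on a Friday; its first Thursday is the 7th, so the 2nd Thursday is the 14th — 14 June 2035.
14 June 2035 is after 12 June 2035, so that is the next one.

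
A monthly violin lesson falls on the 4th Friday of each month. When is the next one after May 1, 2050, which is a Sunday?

May 27, 2050

May 2050 starts on a Sunday; its first Friday is the 6th, so the 4th Friday is the 27th — May 27, 2050.
May 27, 2050 is after May 1, 2050, so that is the next one.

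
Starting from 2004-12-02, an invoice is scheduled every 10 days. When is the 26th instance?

2005-08-09

The 26th occurrence is 25 intervals after the first: 25 × 10 = 250 days after 2004-12-02.
December has 31 days — 29 days to the end of December leaves 221.
January has 31 days (190 left).
February has 28 days (162 left).
March has 31 days (131 left).
April has 30 days (101 left).
May has 31 days (70 left).
June has 30 days (40 left).
July has 31 days (9 left).
9 days into August → 2005-08-09.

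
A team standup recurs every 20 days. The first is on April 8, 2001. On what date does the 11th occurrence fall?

The 11th occurrence is 10 intervals after the first: 10 × 20 = 200 days after April 8, 2001.
April has 30 days — 22 days to the end of April leaves 178.
May has 31 days (147 left).
June has 30 days (117 left).
July has 31 days (86 left).
August has 31 days (55 left).
September has 30 days (25 left).
25 days into October → October 25, 2001.

October 25, 2001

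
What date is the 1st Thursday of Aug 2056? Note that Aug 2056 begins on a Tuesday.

Aug 3, 2056

Aug 2056 begins on a Tuesday, so the first Thursday is Aug 3 (2 days later).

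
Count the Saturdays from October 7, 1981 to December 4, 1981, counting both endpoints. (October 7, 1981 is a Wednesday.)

8

October 7, 1981 is a Wednesday; the first Saturday on or after it is October 10, 1981 (3 days later).
From October 10, 1981 to December 4, 1981: 21 + 30 + 4 = 55 days (rest of October, November, December).
55 ÷ 7 = 7 full weeks with remainder 6, so 7 more Saturdays after the first → 8.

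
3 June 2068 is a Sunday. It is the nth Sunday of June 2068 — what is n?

Day 3 falls in week ⌈3/7⌉ of the month.
Days 1–7 hold the 1st Sunday, 8–14 the 2nd, 15–21 the 3rd, 22–28 the 4th, 29–31 the 5th.
3 is in the range for the 1st.

1st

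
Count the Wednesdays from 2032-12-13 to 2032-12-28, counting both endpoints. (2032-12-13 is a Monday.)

2

2032-12-13 is a Monday; the first Wednesday on or after it is 2032-12-15 (2 days later).
From 2032-12-15 to 2032-12-28 is 28 − 15 = 13 days.
13 ÷ 7 = 1 full weeks with remainder 6, so 1 more Wednesdays after the first → 2.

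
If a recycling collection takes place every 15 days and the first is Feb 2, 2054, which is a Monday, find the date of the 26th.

Feb 12, 2055

The 26th occurrence is 25 intervals after the first: 25 × 15 = 375 days after Feb 2, 2054.
Feb has 28 days — 26 days to the end of Feb leaves 349.
Mar has 31 days (318 left).
Apr has 30 days (288 left).
May has 31 days (257 left).
Jun has 30 days (227 left).
Jul has 31 days (196 left).
Aug has 31 days (165 left).
Sep has 30 days (135 left).
Oct has 31 days (104 left).
Nov has 30 days (74 left).
Dec has 31 days (43 left).
Jan has 31 days (12 left).
12 days into Feb → Feb 12, 2055.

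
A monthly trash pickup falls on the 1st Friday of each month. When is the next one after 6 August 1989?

1 September 1989

August 1989 starts on a Tuesday, so its 1st Friday is 4 August 1989 (3 days in).
That is not after 6 August 1989, so look at September 1989.
September 1989 starts on a Friday, so its 1st Friday is 1 September 1989.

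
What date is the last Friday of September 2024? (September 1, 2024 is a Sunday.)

September 27, 2024

September 2024 begins on a Sunday, so the first Friday is September 6 (5 days later).
September 2024 has 30 days. Adding weeks: 6, 13, 20, 27 — the last one ≤ 30 is the 27th.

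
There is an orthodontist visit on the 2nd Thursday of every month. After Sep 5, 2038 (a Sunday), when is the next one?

Sep 2038 starts on a Wednesday; its first Thursday is the 2nd, so the 2nd Thursday is the 9th — Sep 9, 2038.
Sep 9, 2038 is after Sep 5, 2038, so that is the next one.

Sep 9, 2038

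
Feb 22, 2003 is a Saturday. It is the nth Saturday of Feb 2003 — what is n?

4th

Day 22 falls in week ⌈22/7⌉ of the month.
Days 1–7 hold the 1st Saturday, 8–14 the 2nd, 15–21 the 3rd, 22–28 the 4th, 29–31 the 5th.
22 is in the range for the 4th.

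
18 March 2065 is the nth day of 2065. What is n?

77

Days in months before March: 31 + 28 = 59.
Plus 18 days into March → day 77.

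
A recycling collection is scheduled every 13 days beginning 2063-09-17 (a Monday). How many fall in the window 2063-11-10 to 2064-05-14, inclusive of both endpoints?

Occurrences land 13·i days after 2063-09-17 for i = 0, 1, 2, …
2063-11-10 is 54 days after the start; 54 ÷ 13 = 4 remainder 2; since the remainder is 2, round up to i = 5. First occurrence in the window: #6 on 2063-11-21 (5×13 = 65 days in).
2064-05-14 is 240 days after the start; 240 ÷ 13 = 18 remainder 6. Last occurrence in the window: #19 on 2064-05-08.
Occurrences #6 through #19: 14 in total.

14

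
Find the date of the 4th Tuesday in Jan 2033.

Jan 2033 begins on a Saturday, so the first Tuesday is Jan 4 (3 days later).
The 4th Tuesday is 3 weeks later: 4 + 21 = 25.

Jan 25, 2033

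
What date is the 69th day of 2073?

January has 31 days (69 − 31 = 38 remain).
February has 28 days (38 − 28 = 10 remain).
10 into March → March 10.

10 March 2073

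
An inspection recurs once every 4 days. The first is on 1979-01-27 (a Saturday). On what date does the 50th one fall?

The 50th occurrence is 49 intervals after the first: 49 × 4 = 196 days after 1979-01-27.
January has 31 days — 4 days to the end of January leaves 192.
February has 28 days (164 left).
March has 31 days (133 left).
April has 30 days (103 left).
May has 31 days (72 left).
June has 30 days (42 left).
July has 31 days (11 left).
11 days into August → 1979-08-11.

1979-08-11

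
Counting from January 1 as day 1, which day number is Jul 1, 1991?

Days in months before Jul: 31 + 28 + 31 + 30 + 31 + 30 = 181.
Plus 1 day into Jul → day 182.

182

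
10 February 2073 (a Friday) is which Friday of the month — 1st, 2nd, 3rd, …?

2nd

Day 10 falls in week ⌈10/7⌉ of the month.
Days 1–7 hold the 1st Friday, 8–14 the 2nd, 15–21 the 3rd, 22–28 the 4th, 29–31 the 5th.
10 is in the range for the 2nd.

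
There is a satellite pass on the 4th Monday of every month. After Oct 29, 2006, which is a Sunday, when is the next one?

Nov 27, 2006

Oct 2006 starts on a Sunday; its first Monday is the 2nd, so the 4th Monday is the 23rd — Oct 23, 2006.
That is not after Oct 29, 2006, so look at Nov 2006.
Nov 2006 starts on a Wednesday; its first Monday is the 6th, so the 4th Monday is the 27th — Nov 27, 2006.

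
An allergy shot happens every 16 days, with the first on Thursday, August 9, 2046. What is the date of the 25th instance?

August 28, 2047

The 25th occurrence is 24 intervals after the first: 24 × 16 = 384 days after August 9, 2046.
August has 31 days — 22 days to the end of August leaves 362.
September has 30 days (332 left).
October has 31 days (301 left).
November has 30 days (271 left).
December has 31 days (240 left).
January has 31 days (209 left).
February has 28 days (181 left).
March has 31 days (150 left).
April has 30 days (120 left).
May has 31 days (89 left).
June has 30 days (59 left).
July has 31 days (28 left).
28 days into August → August 28, 2047.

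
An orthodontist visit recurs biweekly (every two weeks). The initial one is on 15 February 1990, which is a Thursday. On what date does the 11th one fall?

5 July 1990

The 11th occurrence is 10 intervals after the first: 10 × 14 = 140 days after 15 February 1990.
February has 28 days — 13 days to the end of February leaves 127.
March has 31 days (96 left).
April has 30 days (66 left).
May has 31 days (35 left).
June has 30 days (5 left).
5 days into July → 5 July 1990.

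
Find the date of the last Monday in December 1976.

1976-12-27

December 1976 begins on a Wednesday, so the first Monday is December 6 (5 days later).
December 1976 has 31 days. Adding weeks: 6, 13, 20, 27 — the last one ≤ 31 is the 27th.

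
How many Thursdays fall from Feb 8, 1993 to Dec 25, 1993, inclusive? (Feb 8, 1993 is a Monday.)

Feb 8, 1993 is a Monday; the first Thursday on or after it is Feb 11, 1993 (3 days later).
From Feb 11, 1993 to Dec 25, 1993: 17 + 31 + 30 + 31 + 30 + 31 + 31 + 30 + 31 + 30 + 25 = 317 days (rest of Feb, Mar, Apr, May, Jun, Jul, Aug, Sep, Oct, Nov, Dec).
317 ÷ 7 = 45 full weeks with remainder 2, so 45 more Thursdays after the first → 46.

46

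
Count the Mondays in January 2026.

2026-01-01 is a Thursday; the first Monday on or after it is 2026-01-05 (4 days later).
From 2026-01-05 to 2026-01-31 is 31 − 5 = 26 days.
26 ÷ 7 = 3 full weeks with remainder 5, so 3 more Mondays after the first → 4.

4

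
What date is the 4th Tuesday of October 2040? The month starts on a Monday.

23 October 2040

October 2040 begins on a Monday, so the first Tuesday is October 2 (1 day later).
The 4th Tuesday is 3 weeks later: 2 + 21 = 23.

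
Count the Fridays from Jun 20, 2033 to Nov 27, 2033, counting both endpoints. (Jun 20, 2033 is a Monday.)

23

Jun 20, 2033 is a Monday; the first Friday on or after it is Jun 24, 2033 (4 days later).
From Jun 24, 2033 to Nov 27, 2033: 6 + 31 + 31 + 30 + 31 + 27 = 156 days (rest of Jun, Jul, Aug, Sep, Oct, Nov).
156 ÷ 7 = 22 full weeks with remainder 2, so 22 more Fridays after the first → 23.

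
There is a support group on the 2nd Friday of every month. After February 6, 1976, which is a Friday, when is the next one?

February 13, 1976

February 1976 starts on a Sunday; its first Friday is the 6th, so the 2nd Friday is the 13th — February 13, 1976.
February 13, 1976 is after February 6, 1976, so that is the next one.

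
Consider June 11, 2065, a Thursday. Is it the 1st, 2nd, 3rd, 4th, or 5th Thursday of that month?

2nd

Day 11 falls in week ⌈11/7⌉ of the month.
Days 1–7 hold the 1st Thursday, 8–14 the 2nd, 15–21 the 3rd, 22–28 the 4th, 29–31 the 5th.
11 is in the range for the 2nd.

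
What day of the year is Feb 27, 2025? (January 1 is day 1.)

58

Days in months before Feb: 31 = 31.
Plus 27 days into Feb → day 58.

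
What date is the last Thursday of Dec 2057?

Dec 27, 2057

Dec 2057 begins on a Saturday, so the first Thursday is Dec 6 (5 days later).
Dec 2057 has 31 days. Adding weeks: 6, 13, 20, 27 — the last one ≤ 31 is the 27th.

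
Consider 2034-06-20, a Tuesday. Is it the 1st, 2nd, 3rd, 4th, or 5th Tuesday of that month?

3rd

Day 20 falls in week ⌈20/7⌉ of the month.
Days 1–7 hold the 1st Tuesday, 8–14 the 2nd, 15–21 the 3rd, 22–28 the 4th, 29–31 the 5th.
20 is in the range for the 3rd.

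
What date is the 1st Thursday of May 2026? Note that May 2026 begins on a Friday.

May 7, 2026

May 2026 begins on a Friday, so the first Thursday is May 7 (6 days later).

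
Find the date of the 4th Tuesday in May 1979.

The first Tuesday of May 1979 is May 1.
The 4th Tuesday is 3 weeks later: 1 + 21 = 22.

May 22, 1979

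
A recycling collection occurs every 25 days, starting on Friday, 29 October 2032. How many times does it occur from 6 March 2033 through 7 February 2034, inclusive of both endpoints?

Occurrences land 25·i days after 29 October 2032 for i = 0, 1, 2, …
6 March 2033 is 128 days after the start; 128 ÷ 25 = 5 remainder 3; since the remainder is 3, round up to i = 6. First occurrence in the window: #7 on 28 March 2033 (6×25 = 150 days in).
7 February 2034 is 466 days after the start; 466 ÷ 25 = 18 remainder 16. Last occurrence in the window: #19 on 22 January 2034.
Occurrences #7 through #19: 13 in total.

13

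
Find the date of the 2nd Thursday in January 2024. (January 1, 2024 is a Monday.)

January 2024 begins on a Monday, so the first Thursday is January 4 (3 days later).
The 2nd Thursday is 1 weeks later: 4 + 7 = 11.

11 January 2024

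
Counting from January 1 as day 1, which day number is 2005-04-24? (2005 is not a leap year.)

Days in months before April: 31 + 28 + 31 = 90.
Plus 24 days into April → day 114.

114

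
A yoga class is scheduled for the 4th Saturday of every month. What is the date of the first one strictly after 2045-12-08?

2045-12-23

December 2045 starts on a Friday; its first Saturday is the 2nd, so the 4th Saturday is the 23rd — 2045-12-23.
2045-12-23 is after 2045-12-08, so that is the next one.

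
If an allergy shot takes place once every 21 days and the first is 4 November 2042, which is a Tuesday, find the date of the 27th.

The 27th occurrence is 26 intervals after the first: 26 × 21 = 546 days after 4 November 2042.
November has 30 days — 26 days to the end of November leaves 520.
From end of November to end of 2042 is 31 days (489 left).
2043 has 365 days (124 left).
January has 31 days (93 left).
February has 29 days (64 left).
March has 31 days (33 left).
April has 30 days (3 left).
3 days into May → 3 May 2044.

3 May 2044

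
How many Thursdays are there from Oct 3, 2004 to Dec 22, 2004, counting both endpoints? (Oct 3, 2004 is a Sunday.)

11

Oct 3, 2004 is a Sunday; the first Thursday on or after it is Oct 7, 2004 (4 days later).
From Oct 7, 2004 to Dec 22, 2004: 24 + 30 + 22 = 76 days (rest of Oct, Nov, Dec).
76 ÷ 7 = 10 full weeks with remainder 6, so 10 more Thursdays after the first → 11.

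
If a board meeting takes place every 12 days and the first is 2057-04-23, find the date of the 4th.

The 4th occurrence is 3 intervals after the first: 3 × 12 = 36 days after 2057-04-23.
April has 30 days — 7 days to the end of April leaves 29.
29 days into May → 2057-05-29.

2057-05-29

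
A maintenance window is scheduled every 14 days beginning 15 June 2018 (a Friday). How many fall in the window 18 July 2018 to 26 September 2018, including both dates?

5

Occurrences land 14·i days after 15 June 2018 for i = 0, 1, 2, …
18 July 2018 is 33 days after the start; 33 ÷ 14 = 2 remainder 5; since the remainder is 5, round up to i = 3. First occurrence in the window: #4 on 27 July 2018 (3×14 = 42 days in).
26 September 2018 is 103 days after the start; 103 ÷ 14 = 7 remainder 5. Last occurrence in the window: #8 on 21 September 2018.
Occurrences #4 through #8: 5 in total.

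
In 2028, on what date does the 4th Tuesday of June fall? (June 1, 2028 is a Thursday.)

June 2028 begins on a Thursday, so the first Tuesday is June 6 (5 days later).
The 4th Tuesday is 3 weeks later: 6 + 21 = 27.

June 27, 2028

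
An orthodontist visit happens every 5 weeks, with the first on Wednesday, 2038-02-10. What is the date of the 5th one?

2038-06-30

The 5th occurrence is 4 intervals after the first: 4 × 35 = 140 days after 2038-02-10.
February has 28 days — 18 days to the end of February leaves 122.
March has 31 days (91 left).
April has 30 days (61 left).
May has 31 days (30 left).
30 days into June → 2038-06-30.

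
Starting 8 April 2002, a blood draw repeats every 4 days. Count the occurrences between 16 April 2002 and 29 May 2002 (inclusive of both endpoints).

11

Occurrences land 4·i days after 8 April 2002 for i = 0, 1, 2, …
16 April 2002 is 8 days after the start; 8 ÷ 4 = 2 remainder 0. First occurrence in the window: #3 on 16 April 2002 (2×4 = 8 days in).
29 May 2002 is 51 days after the start; 51 ÷ 4 = 12 remainder 3. Last occurrence in the window: #13 on 26 May 2002.
Occurrences #3 through #13: 11 in total.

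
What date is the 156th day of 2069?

January has 31 days (156 − 31 = 125 remain).
February has 28 days (125 − 28 = 97 remain).
March has 31 days (97 − 31 = 66 remain).
April has 30 days (66 − 30 = 36 remain).
May has 31 days (36 − 31 = 5 remain).
5 into June → June 5.

June 5, 2069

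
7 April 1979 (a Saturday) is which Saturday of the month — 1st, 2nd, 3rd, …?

Day 7 falls in week ⌈7/7⌉ of the month.
Days 1–7 hold the 1st Saturday, 8–14 the 2nd, 15–21 the 3rd, 22–28 the 4th, 29–31 the 5th.
7 is in the range for the 1st.

1st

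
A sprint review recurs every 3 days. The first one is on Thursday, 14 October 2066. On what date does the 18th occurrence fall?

The 18th occurrence is 17 intervals after the first: 17 × 3 = 51 days after 14 October 2066.
October has 31 days — 17 days to the end of October leaves 34.
November has 30 days (4 left).
4 days into December → 4 December 2066.

4 December 2066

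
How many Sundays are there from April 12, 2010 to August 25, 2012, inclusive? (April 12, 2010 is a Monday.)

123

April 12, 2010 is a Monday; the first Sunday on or after it is April 18, 2010 (6 days later).
From April 18, 2010 to August 25, 2012: 257 + 365 + 238 = 860 days (rest of 2010, 2011, to August 25, 2012 in 2012).
860 ÷ 7 = 122 full weeks with remainder 6, so 122 more Sundays after the first → 123.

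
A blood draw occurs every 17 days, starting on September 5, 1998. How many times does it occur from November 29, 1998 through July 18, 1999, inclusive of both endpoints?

14

Occurrences land 17·i days after September 5, 1998 for i = 0, 1, 2, …
November 29, 1998 is 85 days after the start; 85 ÷ 17 = 5 remainder 0. First occurrence in the window: #6 on November 29, 1998 (5×17 = 85 days in).
July 18, 1999 is 316 days after the start; 316 ÷ 17 = 18 remainder 10. Last occurrence in the window: #19 on July 8, 1999.
Occurrences #6 through #19: 14 in total.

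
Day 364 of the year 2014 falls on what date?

December 30, 2014

January has 31 days (364 − 31 = 333 remain).
February has 28 days (333 − 28 = 305 remain).
March has 31 days (305 − 31 = 274 remain).
April has 30 days (274 − 30 = 244 remain).
May has 31 days (244 − 31 = 213 remain).
June has 30 days (213 − 30 = 183 remain).
July has 31 days (183 − 31 = 152 remain).
August has 31 days (152 − 31 = 121 remain).
September has 30 days (121 − 30 = 91 remain).
October has 31 days (91 − 31 = 60 remain).
November has 30 days (60 − 30 = 30 remain).
30 into December → December 30.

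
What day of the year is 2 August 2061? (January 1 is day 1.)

Days in months before August: 31 + 28 + 31 + 30 + 31 + 30 + 31 = 212.
Plus 2 days into August → day 214.

214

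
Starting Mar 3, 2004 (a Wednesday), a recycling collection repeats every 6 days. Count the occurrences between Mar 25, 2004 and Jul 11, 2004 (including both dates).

Occurrences land 6·i days after Mar 3, 2004 for i = 0, 1, 2, …
Mar 25, 2004 is 22 days after the start; 22 ÷ 6 = 3 remainder 4; since the remainder is 4, round up to i = 4. First occurrence in the window: #5 on Mar 27, 2004 (4×6 = 24 days in).
Jul 11, 2004 is 130 days after the start; 130 ÷ 6 = 21 remainder 4. Last occurrence in the window: #22 on Jul 7, 2004.
Occurrences #5 through #22: 18 in total.

18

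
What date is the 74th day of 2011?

Mar 15, 2011

Jan has 31 days (74 − 31 = 43 remain).
Feb has 28 days (43 − 28 = 15 remain).
15 into Mar → Mar 15.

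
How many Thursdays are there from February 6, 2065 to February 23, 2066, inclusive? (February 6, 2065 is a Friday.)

54

February 6, 2065 is a Friday; the first Thursday on or after it is February 12, 2065 (6 days later).
From February 12, 2065 to February 23, 2066: 322 + 54 = 376 days (rest of 2065, to February 23, 2066 in 2066).
376 ÷ 7 = 53 full weeks with remainder 5, so 53 more Thursdays after the first → 54.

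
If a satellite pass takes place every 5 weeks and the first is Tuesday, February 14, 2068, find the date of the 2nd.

March 20, 2068

The 2nd occurrence is 1 interval after the first: 1 × 35 = 35 days after February 14, 2068.
February has 29 days — 15 days to the end of February leaves 20.
20 days into March → March 20, 2068.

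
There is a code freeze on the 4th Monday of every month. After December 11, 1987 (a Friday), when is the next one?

December 1987 starts on a Tuesday; its first Monday is the 7th, so the 4th Monday is the 28th — December 28, 1987.
December 28, 1987 is after December 11, 1987, so that is the next one.

December 28, 1987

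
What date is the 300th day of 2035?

January has 31 days (300 − 31 = 269 remain).
February has 28 days (269 − 28 = 241 remain).
March has 31 days (241 − 31 = 210 remain).
April has 30 days (210 − 30 = 180 remain).
May has 31 days (180 − 31 = 149 remain).
June has 30 days (149 − 30 = 119 remain).
July has 31 days (119 − 31 = 88 remain).
August has 31 days (88 − 31 = 57 remain).
September has 30 days (57 − 30 = 27 remain).
27 into October → October 27.

27 October 2035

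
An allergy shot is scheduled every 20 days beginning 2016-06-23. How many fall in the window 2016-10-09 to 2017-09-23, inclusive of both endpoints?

Occurrences land 20·i days after 2016-06-23 for i = 0, 1, 2, …
2016-10-09 is 108 days after the start; 108 ÷ 20 = 5 remainder 8; since the remainder is 8, round up to i = 6. First occurrence in the window: #7 on 2016-10-21 (6×20 = 120 days in).
2017-09-23 is 457 days after the start; 457 ÷ 20 = 22 remainder 17. Last occurrence in the window: #23 on 2017-09-06.
Occurrences #7 through #23: 17 in total.

17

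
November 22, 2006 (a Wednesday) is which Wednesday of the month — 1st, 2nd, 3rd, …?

4th

Day 22 falls in week ⌈22/7⌉ of the month.
Days 1–7 hold the 1st Wednesday, 8–14 the 2nd, 15–21 the 3rd, 22–28 the 4th, 29–31 the 5th.
22 is in the range for the 4th.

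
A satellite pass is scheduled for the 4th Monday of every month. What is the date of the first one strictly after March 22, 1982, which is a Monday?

March 1982 starts on a Monday; its first Monday is the 1st, so the 4th Monday is the 22nd — March 22, 1982.
That is not after March 22, 1982, so look at April 1982.
April 1982 starts on a Thursday; its first Monday is the 5th, so the 4th Monday is the 26th — April 26, 1982.

April 26, 1982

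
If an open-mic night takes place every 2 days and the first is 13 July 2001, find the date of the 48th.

15 October 2001

The 48th occurrence is 47 intervals after the first: 47 × 2 = 94 days after 13 July 2001.
July has 31 days — 18 days to the end of July leaves 76.
August has 31 days (45 left).
September has 30 days (15 left).
15 days into October → 15 October 2001.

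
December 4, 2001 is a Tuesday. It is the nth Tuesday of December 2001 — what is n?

1st

Day 4 falls in week ⌈4/7⌉ of the month.
Days 1–7 hold the 1st Tuesday, 8–14 the 2nd, 15–21 the 3rd, 22–28 the 4th, 29–31 the 5th.
4 is in the range for the 1st.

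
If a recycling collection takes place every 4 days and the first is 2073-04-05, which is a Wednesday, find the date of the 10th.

The 10th occurrence is 9 intervals after the first: 9 × 4 = 36 days after 2073-04-05.
April has 30 days — 25 days to the end of April leaves 11.
11 days into May → 2073-05-11.

2073-05-11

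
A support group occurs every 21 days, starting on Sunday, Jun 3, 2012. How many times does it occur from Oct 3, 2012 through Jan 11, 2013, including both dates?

5

Occurrences land 21·i days after Jun 3, 2012 for i = 0, 1, 2, …
Oct 3, 2012 is 122 days after the start; 122 ÷ 21 = 5 remainder 17; since the remainder is 17, round up to i = 6. First occurrence in the window: #7 on Oct 7, 2012 (6×21 = 126 days in).
Jan 11, 2013 is 222 days after the start; 222 ÷ 21 = 10 remainder 12. Last occurrence in the window: #11 on Dec 30, 2012.
Occurrences #7 through #11: 5 in total.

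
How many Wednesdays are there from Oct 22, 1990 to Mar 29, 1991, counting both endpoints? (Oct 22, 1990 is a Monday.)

Oct 22, 1990 is a Monday; the first Wednesday on or after it is Oct 24, 1990 (2 days later).
From Oct 24, 1990 to Mar 29, 1991: 7 + 30 + 31 + 31 + 28 + 29 = 156 days (rest of Oct, Nov, Dec, Jan, Feb, Mar).
156 ÷ 7 = 22 full weeks with remainder 2, so 22 more Wednesdays after the first → 23.

23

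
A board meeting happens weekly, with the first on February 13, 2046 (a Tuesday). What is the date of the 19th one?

The 19th occurrence is 18 intervals after the first: 18 × 7 = 126 days after February 13, 2046.
February has 28 days — 15 days to the end of February leaves 111.
March has 31 days (80 left).
April has 30 days (50 left).
May has 31 days (19 left).
19 days into June → June 19, 2046.

June 19, 2046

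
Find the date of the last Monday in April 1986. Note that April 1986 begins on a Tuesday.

28 April 1986

April 1986 begins on a Tuesday, so the first Monday is April 7 (6 days later).
April 1986 has 30 days. Adding weeks: 7, 14, 21, 28 — the last one ≤ 30 is the 28th.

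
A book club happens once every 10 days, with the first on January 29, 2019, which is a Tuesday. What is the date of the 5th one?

March 10, 2019

The 5th occurrence is 4 intervals after the first: 4 × 10 = 40 days after January 29, 2019.
January has 31 days — 2 days to the end of January leaves 38.
February has 28 days (10 left).
10 days into March → March 10, 2019.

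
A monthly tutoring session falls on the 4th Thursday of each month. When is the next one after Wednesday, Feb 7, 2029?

Feb 22, 2029

Feb 2029 starts on a Thursday; its first Thursday is the 1st, so the 4th Thursday is the 22nd — Feb 22, 2029.
Feb 22, 2029 is after Feb 7, 2029, so that is the next one.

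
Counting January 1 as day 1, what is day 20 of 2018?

20 January 2018

20 into January → January 20.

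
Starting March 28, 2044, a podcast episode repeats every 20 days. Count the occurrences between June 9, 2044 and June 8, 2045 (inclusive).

18

Occurrences land 20·i days after March 28, 2044 for i = 0, 1, 2, …
June 9, 2044 is 73 days after the start; 73 ÷ 20 = 3 remainder 13; since the remainder is 13, round up to i = 4. First occurrence in the window: #5 on June 16, 2044 (4×20 = 80 days in).
June 8, 2045 is 437 days after the start; 437 ÷ 20 = 21 remainder 17. Last occurrence in the window: #22 on May 22, 2045.
Occurrences #5 through #22: 18 in total.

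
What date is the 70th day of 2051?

January has 31 days (70 − 31 = 39 remain).
February has 28 days (39 − 28 = 11 remain).
11 into March → March 11.

2051-03-11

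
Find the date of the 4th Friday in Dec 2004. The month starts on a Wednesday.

Dec 24, 2004

Dec 2004 begins on a Wednesday, so the first Friday is Dec 3 (2 days later).
The 4th Friday is 3 weeks later: 3 + 21 = 24.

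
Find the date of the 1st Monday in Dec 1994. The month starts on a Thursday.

Dec 5, 1994

Dec 1994 begins on a Thursday, so the first Monday is Dec 5 (4 days later).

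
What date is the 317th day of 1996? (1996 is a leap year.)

January has 31 days (317 − 31 = 286 remain).
February has 29 days (286 − 29 = 257 remain).
March has 31 days (257 − 31 = 226 remain).
April has 30 days (226 − 30 = 196 remain).
May has 31 days (196 − 31 = 165 remain).
June has 30 days (165 − 30 = 135 remain).
July has 31 days (135 − 31 = 104 remain).
August has 31 days (104 − 31 = 73 remain).
September has 30 days (73 − 30 = 43 remain).
October has 31 days (43 − 31 = 12 remain).
12 into November → November 12.

November 12, 1996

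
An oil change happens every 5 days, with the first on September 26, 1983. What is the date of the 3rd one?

The 3rd occurrence is 2 intervals after the first: 2 × 5 = 10 days after September 26, 1983.
September has 30 days — 4 days to the end of September leaves 6.
6 days into October → October 6, 1983.

October 6, 1983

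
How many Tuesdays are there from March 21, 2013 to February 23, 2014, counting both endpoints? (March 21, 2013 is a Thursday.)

48

March 21, 2013 is a Thursday; the first Tuesday on or after it is March 26, 2013 (5 days later).
From March 26, 2013 to February 23, 2014: 280 + 54 = 334 days (rest of 2013, to February 23, 2014 in 2014).
334 ÷ 7 = 47 full weeks with remainder 5, so 47 more Tuesdays after the first → 48.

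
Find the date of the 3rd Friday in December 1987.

18 December 1987

The first Friday of December 1987 is December 4.
The 3rd Friday is 2 weeks later: 4 + 14 = 18.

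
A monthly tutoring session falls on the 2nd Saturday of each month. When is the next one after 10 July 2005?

13 August 2005

July 2005 starts on a Friday; its first Saturday is the 2nd, so the 2nd Saturday is the 9th — 9 July 2005.
That is not after 10 July 2005, so look at August 2005.
August 2005 starts on a Monday; its first Saturday is the 6th, so the 2nd Saturday is the 13th — 13 August 2005.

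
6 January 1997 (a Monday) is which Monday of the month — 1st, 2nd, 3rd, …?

1st

Day 6 falls in week ⌈6/7⌉ of the month.
Days 1–7 hold the 1st Monday, 8–14 the 2nd, 15–21 the 3rd, 22–28 the 4th, 29–31 the 5th.
6 is in the range for the 1st.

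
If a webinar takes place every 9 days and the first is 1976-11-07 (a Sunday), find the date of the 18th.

1977-04-09

The 18th occurrence is 17 intervals after the first: 17 × 9 = 153 days after 1976-11-07.
November has 30 days — 23 days to the end of November leaves 130.
December has 31 days (99 left).
January has 31 days (68 left).
February has 28 days (40 left).
March has 31 days (9 left).
9 days into April → 1977-04-09.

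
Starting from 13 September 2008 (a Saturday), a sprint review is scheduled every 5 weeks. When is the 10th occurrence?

25 July 2009

The 10th occurrence is 9 intervals after the first: 9 × 35 = 315 days after 13 September 2008.
September has 30 days — 17 days to the end of September leaves 298.
October has 31 days (267 left).
November has 30 days (237 left).
December has 31 days (206 left).
January has 31 days (175 left).
February has 28 days (147 left).
March has 31 days (116 left).
April has 30 days (86 left).
May has 31 days (55 left).
June has 30 days (25 left).
25 days into July → 25 July 2009.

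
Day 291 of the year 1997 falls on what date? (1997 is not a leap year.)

January has 31 days (291 − 31 = 260 remain).
February has 28 days (260 − 28 = 232 remain).
March has 31 days (232 − 31 = 201 remain).
April has 30 days (201 − 30 = 171 remain).
May has 31 days (171 − 31 = 140 remain).
June has 30 days (140 − 30 = 110 remain).
July has 31 days (110 − 31 = 79 remain).
August has 31 days (79 − 31 = 48 remain).
September has 30 days (48 − 30 = 18 remain).
18 into October → October 18.

1997-10-18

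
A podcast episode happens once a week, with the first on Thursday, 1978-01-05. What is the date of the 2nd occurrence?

1978-01-12

The 2nd occurrence is 1 interval after the first: 1 × 7 = 7 days after 1978-01-05.
7 days later is 1978-01-12.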